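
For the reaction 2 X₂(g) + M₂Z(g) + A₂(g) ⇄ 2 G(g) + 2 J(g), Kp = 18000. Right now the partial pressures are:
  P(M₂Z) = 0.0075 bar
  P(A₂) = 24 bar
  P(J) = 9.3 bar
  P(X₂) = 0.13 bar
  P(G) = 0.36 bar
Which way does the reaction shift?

Qp = P(G)²·P(J)² / (P(X₂)²·P(M₂Z)·P(A₂)) = (0.36)²·(9.3)² / ((0.13)²·(0.0075)·(24)) = 3700
Qp = 3700 < Kp = 18000, so the forward reaction proceeds.

to the right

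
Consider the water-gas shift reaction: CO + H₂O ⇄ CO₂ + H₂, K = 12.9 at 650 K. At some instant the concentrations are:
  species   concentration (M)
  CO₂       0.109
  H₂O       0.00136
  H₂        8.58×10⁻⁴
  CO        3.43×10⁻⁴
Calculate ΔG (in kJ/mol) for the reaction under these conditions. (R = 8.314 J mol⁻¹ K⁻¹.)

ΔG = 14.8 kJ/mol

Q = [CO₂]·[H₂] / ([CO]·[H₂O]) = (0.109)·(8.58×10⁻⁴) / ((3.43×10⁻⁴)·(0.00136)) = 200
ΔG = RT ln(Q/K) = (8.314 J mol⁻¹ K⁻¹)(650 K) × ln(200/12.9)
   = (5.404 kJ/mol)(2.741) = 14.8 kJ/mol
ΔG > 0, so the forward reaction is non-spontaneous (proceeds in reverse).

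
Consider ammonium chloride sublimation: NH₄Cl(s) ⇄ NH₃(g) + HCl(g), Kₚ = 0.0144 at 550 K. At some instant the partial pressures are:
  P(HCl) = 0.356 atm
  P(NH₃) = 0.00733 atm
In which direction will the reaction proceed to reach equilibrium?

(NH₄Cl is a pure solid — omitted from Qₚ.)
Qₚ = P(NH₃)·P(HCl) = (0.00733)·(0.356) = 0.00261
Qₚ = 0.00261 < Kₚ = 0.0144, so the forward reaction proceeds.

forward (toward products)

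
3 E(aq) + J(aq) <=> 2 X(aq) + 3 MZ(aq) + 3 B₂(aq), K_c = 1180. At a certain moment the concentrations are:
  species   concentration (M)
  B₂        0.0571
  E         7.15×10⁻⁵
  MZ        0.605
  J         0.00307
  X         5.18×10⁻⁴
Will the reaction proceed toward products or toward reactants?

to the left

Q_c = [X]²·[MZ]³·[B₂]³ / ([E]³·[J]) = (5.18×10⁻⁴)²·(0.605)³·(0.0571)³ / ((7.15×10⁻⁵)³·(0.00307)) = 9860
Q_c = 9860 > K_c = 1180, so the reverse reaction proceeds.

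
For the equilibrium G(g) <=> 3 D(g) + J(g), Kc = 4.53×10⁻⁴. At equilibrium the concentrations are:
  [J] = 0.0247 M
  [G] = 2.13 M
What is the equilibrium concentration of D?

[D] = 0.339 M

At equilibrium, Kc = [D]³·[J] / [G] = 4.53×10⁻⁴.
([D])³·(0.0247) / (2.13) = 4.53×10⁻⁴
[D]³ = 0.0391 ⇒ [D] = 0.339 M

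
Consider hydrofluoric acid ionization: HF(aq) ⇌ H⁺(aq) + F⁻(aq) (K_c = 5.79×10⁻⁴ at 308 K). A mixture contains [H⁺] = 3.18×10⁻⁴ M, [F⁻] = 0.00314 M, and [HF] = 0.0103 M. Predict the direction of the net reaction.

Q_c = [H⁺]·[F⁻] / [HF] = (3.18×10⁻⁴)·(0.00314) / (0.0103) = 9.69×10⁻⁵
Q_c = 9.69×10⁻⁵ < K_c = 5.79×10⁻⁴, so the forward reaction proceeds.

in the forward direction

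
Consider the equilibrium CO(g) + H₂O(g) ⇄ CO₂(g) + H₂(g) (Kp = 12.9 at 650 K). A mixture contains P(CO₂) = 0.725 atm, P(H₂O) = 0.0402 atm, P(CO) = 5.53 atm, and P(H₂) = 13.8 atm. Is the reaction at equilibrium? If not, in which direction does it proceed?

reverse (toward reactants)

Qp = P(CO₂)·P(H₂) / (P(CO)·P(H₂O)) = (0.725)·(13.8) / ((5.53)·(0.0402)) = 45.0
Qp = 45.0 > Kp = 12.9, so the reverse reaction proceeds.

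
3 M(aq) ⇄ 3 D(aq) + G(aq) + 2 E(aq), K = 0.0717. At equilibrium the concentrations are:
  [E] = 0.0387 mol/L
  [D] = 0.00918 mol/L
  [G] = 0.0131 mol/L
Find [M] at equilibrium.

[M] = 5.96×10⁻⁴ mol/L

At equilibrium, K = [D]³·[G]·[E]² / [M]³ = 0.0717.
(0.00918)³·(0.0131)·(0.0387)² / ([M])³ = 0.0717
[M]³ = 2.12×10⁻¹⁰ ⇒ [M] = 5.96×10⁻⁴ mol/L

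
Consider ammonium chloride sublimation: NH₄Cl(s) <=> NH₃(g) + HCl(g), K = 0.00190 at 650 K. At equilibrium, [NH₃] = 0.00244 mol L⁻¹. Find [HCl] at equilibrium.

[HCl] = 0.779 mol L⁻¹

(NH₄Cl is a pure solid — omitted from K.)
At equilibrium, K = [NH₃]·[HCl] = 0.00190.
(0.00244)·([HCl]) = 0.00190
[HCl] = 0.779 mol L⁻¹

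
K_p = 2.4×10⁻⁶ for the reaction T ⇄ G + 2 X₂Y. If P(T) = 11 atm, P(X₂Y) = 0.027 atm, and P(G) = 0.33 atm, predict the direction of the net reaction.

Q_p = P(G)·P(X₂Y)² / P(T) = (0.33)·(0.027)² / (11) = 2.2×10⁻⁵
Q_p = 2.2×10⁻⁵ > K_p = 2.4×10⁻⁶, so the reverse reaction proceeds.

to the left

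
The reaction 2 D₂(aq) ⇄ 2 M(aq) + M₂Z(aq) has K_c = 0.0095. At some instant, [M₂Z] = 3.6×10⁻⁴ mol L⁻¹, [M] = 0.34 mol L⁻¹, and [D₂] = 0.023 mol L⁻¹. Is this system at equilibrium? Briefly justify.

Q_c = [M]²·[M₂Z] / [D₂]² = (0.34)²·(3.6×10⁻⁴) / (0.023)² = 0.079
Q_c = 0.079 > K_c = 0.0095: net reverse reaction.

no; Q > K, reaction proceeds in reverse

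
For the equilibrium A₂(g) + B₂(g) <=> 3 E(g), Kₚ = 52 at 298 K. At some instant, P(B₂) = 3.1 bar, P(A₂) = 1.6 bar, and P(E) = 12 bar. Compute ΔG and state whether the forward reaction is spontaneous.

Qₚ = P(E)³ / (P(A₂)·P(B₂)) = (12)³ / ((1.6)·(3.1)) = 348
ΔG = RT ln(Qₚ/Kₚ) = (8.314 J mol⁻¹ K⁻¹)(298 K) × ln(348/52)
   = (2.478 kJ/mol)(1.901) = 4.71 kJ/mol
ΔG > 0, so the forward reaction is non-spontaneous (proceeds in reverse).

ΔG = 4.71 kJ/mol; the forward reaction is non-spontaneous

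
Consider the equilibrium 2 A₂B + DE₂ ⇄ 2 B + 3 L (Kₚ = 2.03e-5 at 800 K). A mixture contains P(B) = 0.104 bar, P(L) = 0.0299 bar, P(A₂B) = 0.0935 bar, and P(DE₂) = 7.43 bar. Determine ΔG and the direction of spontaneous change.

Qₚ = P(B)²·P(L)³ / (P(A₂B)²·P(DE₂)) = (0.104)²·(0.0299)³ / ((0.0935)²·(7.43)) = 4.45e-6
ΔG = RT ln(Qₚ/Kₚ) = (8.314 J mol⁻¹ K⁻¹)(800 K) × ln(4.45e-6/2.03e-5)
   = (6.651 kJ/mol)(-1.518) = -10.1 kJ/mol
ΔG < 0, so the forward reaction is spontaneous (proceeds forward).

ΔG = -10.1 kJ/mol; the forward reaction is spontaneous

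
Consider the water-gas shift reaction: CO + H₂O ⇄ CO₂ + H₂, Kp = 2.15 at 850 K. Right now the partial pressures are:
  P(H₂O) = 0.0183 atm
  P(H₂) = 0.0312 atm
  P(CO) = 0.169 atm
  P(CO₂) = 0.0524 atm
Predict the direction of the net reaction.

Qp = P(CO₂)·P(H₂) / (P(CO)·P(H₂O)) = (0.0524)·(0.0312) / ((0.169)·(0.0183)) = 0.529
Qp = 0.529 < Kp = 2.15, so the forward reaction proceeds.

forward (toward products)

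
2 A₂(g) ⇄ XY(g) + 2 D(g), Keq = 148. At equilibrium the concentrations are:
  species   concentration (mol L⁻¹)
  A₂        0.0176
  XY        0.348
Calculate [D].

At equilibrium, Keq = [XY]·[D]² / [A₂]² = 148.
(0.348)·([D])² / (0.0176)² = 148
[D]² = 0.132 ⇒ [D] = 0.363 mol L⁻¹

[D] = 0.363 mol L⁻¹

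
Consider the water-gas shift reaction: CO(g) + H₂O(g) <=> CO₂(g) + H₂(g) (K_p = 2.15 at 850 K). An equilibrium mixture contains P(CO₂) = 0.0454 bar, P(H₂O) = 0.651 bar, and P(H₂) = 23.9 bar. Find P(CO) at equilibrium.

P(CO) = 0.775 bar

At equilibrium, K_p = P(CO₂)·P(H₂) / (P(CO)·P(H₂O)) = 2.15.
(0.0454)·(23.9) / ((P(CO))·(0.651)) = 2.15
P(CO) = 0.775 bar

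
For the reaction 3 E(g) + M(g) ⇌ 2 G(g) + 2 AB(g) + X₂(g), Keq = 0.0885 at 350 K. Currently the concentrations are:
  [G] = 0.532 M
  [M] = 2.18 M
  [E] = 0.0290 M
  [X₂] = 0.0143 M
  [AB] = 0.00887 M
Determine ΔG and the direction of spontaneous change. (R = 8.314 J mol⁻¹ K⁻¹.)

ΔG = -7.84 kJ/mol; the forward reaction is spontaneous

Q = [G]²·[AB]²·[X₂] / ([E]³·[M]) = (0.532)²·(0.00887)²·(0.0143) / ((0.0290)³·(2.18)) = 0.00599
ΔG = RT ln(Q/Keq) = (8.314 J mol⁻¹ K⁻¹)(350 K) × ln(0.00599/0.0885)
   = (2.910 kJ/mol)(-2.693) = -7.84 kJ/mol
ΔG < 0, so the forward reaction is spontaneous (proceeds forward).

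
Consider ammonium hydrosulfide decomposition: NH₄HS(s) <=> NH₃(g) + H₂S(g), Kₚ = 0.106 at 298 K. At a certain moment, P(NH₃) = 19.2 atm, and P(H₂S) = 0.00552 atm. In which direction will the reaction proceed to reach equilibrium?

at equilibrium

(NH₄HS is a pure solid — omitted from Qₚ.)
Qₚ = P(NH₃)·P(H₂S) = (19.2)·(0.00552) = 0.106
Qₚ = 0.106 = Kₚ, so the system is already at equilibrium.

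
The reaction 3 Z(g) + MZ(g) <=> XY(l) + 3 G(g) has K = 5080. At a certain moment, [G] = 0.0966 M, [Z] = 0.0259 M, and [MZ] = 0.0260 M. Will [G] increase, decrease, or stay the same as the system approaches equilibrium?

increase

(XY is a pure liquid — omitted from Q.)
Q = [G]³ / ([Z]³·[MZ]) = (0.0966)³ / ((0.0259)³·(0.0260)) = 2000
Q = 2000 < K = 5080: net forward reaction.
G is a product, so it increases.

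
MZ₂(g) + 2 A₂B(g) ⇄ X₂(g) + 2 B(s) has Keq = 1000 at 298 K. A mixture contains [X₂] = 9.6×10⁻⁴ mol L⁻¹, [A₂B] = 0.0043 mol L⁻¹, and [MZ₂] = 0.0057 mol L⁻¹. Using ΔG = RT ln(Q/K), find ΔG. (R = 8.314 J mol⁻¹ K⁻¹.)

(B is a pure solid — omitted from Q.)
Q = [X₂] / ([MZ₂]·[A₂B]²) = (9.6×10⁻⁴) / ((0.0057)·(0.0043)²) = 9110
ΔG = RT ln(Q/Keq) = (8.314 J mol⁻¹ K⁻¹)(298 K) × ln(9110/1000)
   = (2.478 kJ/mol)(2.209) = 5.47 kJ/mol
ΔG > 0, so the forward reaction is non-spontaneous (proceeds in reverse).

ΔG = 5.47 kJ/mol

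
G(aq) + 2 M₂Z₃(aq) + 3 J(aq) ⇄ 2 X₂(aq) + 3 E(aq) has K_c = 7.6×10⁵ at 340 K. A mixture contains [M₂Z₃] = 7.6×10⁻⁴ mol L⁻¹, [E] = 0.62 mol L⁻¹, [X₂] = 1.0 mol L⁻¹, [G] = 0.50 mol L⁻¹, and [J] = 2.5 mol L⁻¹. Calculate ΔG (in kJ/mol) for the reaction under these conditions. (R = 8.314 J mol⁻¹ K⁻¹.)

Q_c = [X₂]²·[E]³ / ([G]·[M₂Z₃]²·[J]³) = (1.0)²·(0.62)³ / ((0.50)·(7.6×10⁻⁴)²·(2.5)³) = 52800
ΔG = RT ln(Q_c/K_c) = (8.314 J mol⁻¹ K⁻¹)(340 K) × ln(52800/7.6×10⁵)
   = (2.827 kJ/mol)(-2.667) = -7.54 kJ/mol
ΔG < 0, so the forward reaction is spontaneous (proceeds forward).

ΔG = -7.54 kJ/mol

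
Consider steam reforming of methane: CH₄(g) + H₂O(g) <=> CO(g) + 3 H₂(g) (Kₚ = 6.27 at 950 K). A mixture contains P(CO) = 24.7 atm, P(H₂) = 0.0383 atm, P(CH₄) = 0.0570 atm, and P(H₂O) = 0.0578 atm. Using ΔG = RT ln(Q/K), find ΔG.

Qₚ = P(CO)·P(H₂)³ / (P(CH₄)·P(H₂O)) = (24.7)·(0.0383)³ / ((0.0570)·(0.0578)) = 0.421
ΔG = RT ln(Qₚ/Kₚ) = (8.314 J mol⁻¹ K⁻¹)(950 K) × ln(0.421/6.27)
   = (7.898 kJ/mol)(-2.701) = -21.3 kJ/mol
ΔG < 0, so the forward reaction is spontaneous (proceeds forward).

ΔG = -21.3 kJ/mol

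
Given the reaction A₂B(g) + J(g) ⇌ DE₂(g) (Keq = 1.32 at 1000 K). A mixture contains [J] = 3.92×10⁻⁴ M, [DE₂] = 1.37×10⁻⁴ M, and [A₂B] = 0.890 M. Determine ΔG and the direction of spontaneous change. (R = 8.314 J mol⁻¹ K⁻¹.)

Q = [DE₂] / ([A₂B]·[J]) = (1.37×10⁻⁴) / ((0.890)·(3.92×10⁻⁴)) = 0.393
ΔG = RT ln(Q/Keq) = (8.314 J mol⁻¹ K⁻¹)(1000 K) × ln(0.393/1.32)
   = (8.314 kJ/mol)(-1.212) = -10.1 kJ/mol
ΔG < 0, so the forward reaction is spontaneous (proceeds forward).

ΔG = -10.1 kJ/mol; the forward reaction is spontaneous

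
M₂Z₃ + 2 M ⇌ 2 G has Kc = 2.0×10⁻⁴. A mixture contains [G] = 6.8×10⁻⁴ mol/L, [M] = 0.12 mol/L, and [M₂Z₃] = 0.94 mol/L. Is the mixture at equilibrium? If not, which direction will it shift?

no; Q < K, reaction proceeds forward

Qc = [G]² / ([M₂Z₃]·[M]²) = (6.8×10⁻⁴)² / ((0.94)·(0.12)²) = 3.4×10⁻⁵
Qc = 3.4×10⁻⁵ < Kc = 2.0×10⁻⁴: net forward reaction.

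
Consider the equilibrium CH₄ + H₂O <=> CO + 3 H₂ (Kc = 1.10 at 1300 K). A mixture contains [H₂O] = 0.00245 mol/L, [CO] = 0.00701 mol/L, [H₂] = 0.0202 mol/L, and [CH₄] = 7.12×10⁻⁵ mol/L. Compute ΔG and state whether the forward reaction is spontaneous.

Qc = [CO]·[H₂]³ / ([CH₄]·[H₂O]) = (0.00701)·(0.0202)³ / ((7.12×10⁻⁵)·(0.00245)) = 0.331
ΔG = RT ln(Qc/Kc) = (8.314 J mol⁻¹ K⁻¹)(1300 K) × ln(0.331/1.10)
   = (10.81 kJ/mol)(-1.201) = -13.0 kJ/mol
ΔG < 0, so the forward reaction is spontaneous (proceeds forward).

ΔG = -13.0 kJ/mol; the forward reaction is spontaneous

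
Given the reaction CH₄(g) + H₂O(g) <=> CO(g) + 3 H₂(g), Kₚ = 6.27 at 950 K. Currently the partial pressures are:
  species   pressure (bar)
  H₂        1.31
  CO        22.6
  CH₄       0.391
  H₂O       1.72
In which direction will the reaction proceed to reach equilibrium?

to the left

Qₚ = P(CO)·P(H₂)³ / (P(CH₄)·P(H₂O)) = (22.6)·(1.31)³ / ((0.391)·(1.72)) = 75.5
Qₚ = 75.5 > Kₚ = 6.27, so the reverse reaction proceeds.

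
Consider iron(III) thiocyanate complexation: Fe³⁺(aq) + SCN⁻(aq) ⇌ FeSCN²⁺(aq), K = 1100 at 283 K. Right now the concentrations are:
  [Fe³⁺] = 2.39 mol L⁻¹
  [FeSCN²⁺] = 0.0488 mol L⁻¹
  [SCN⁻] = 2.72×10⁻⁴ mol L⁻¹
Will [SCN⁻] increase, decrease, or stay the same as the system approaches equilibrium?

Q = [FeSCN²⁺] / ([Fe³⁺]·[SCN⁻]) = (0.0488) / ((2.39)·(2.72×10⁻⁴)) = 75.1
Q = 75.1 < K = 1100: net forward reaction.
SCN⁻ is a reactant, so it decreases.

decrease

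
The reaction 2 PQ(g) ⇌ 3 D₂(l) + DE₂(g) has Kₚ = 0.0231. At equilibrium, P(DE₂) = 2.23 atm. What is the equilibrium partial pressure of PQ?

(D₂ is a pure liquid — omitted from Kₚ.)
At equilibrium, Kₚ = P(DE₂) / P(PQ)² = 0.0231.
(2.23) / (P(PQ))² = 0.0231
P(PQ)² = 96.5 ⇒ P(PQ) = 9.83 atm

P(PQ) = 9.83 atm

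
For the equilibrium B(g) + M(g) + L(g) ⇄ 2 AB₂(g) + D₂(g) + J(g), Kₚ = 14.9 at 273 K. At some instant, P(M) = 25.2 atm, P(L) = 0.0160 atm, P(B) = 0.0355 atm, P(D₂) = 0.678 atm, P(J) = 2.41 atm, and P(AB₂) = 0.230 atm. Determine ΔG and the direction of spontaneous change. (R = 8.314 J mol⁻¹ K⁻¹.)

Qₚ = P(AB₂)²·P(D₂)·P(J) / (P(B)·P(M)·P(L)) = (0.230)²·(0.678)·(2.41) / ((0.0355)·(25.2)·(0.0160)) = 6.04
ΔG = RT ln(Qₚ/Kₚ) = (8.314 J mol⁻¹ K⁻¹)(273 K) × ln(6.04/14.9)
   = (2.270 kJ/mol)(-0.9030) = -2.05 kJ/mol
ΔG < 0, so the forward reaction is spontaneous (proceeds forward).

ΔG = -2.05 kJ/mol; the forward reaction is spontaneous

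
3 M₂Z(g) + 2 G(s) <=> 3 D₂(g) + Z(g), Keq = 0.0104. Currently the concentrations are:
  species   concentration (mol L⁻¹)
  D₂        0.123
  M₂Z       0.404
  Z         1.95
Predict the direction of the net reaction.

reverse (toward reactants)

(G is a pure solid — omitted from Q.)
Q = [D₂]³·[Z] / [M₂Z]³ = (0.123)³·(1.95) / (0.404)³ = 0.0550
Q = 0.0550 > Keq = 0.0104, so the reverse reaction proceeds.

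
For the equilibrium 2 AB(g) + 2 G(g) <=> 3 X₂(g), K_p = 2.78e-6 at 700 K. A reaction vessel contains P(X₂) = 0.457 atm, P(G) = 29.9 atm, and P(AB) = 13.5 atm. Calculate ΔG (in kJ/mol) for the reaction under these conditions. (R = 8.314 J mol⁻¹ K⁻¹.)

Q_p = P(X₂)³ / (P(AB)²·P(G)²) = (0.457)³ / ((13.5)²·(29.9)²) = 5.86e-7
ΔG = RT ln(Q_p/K_p) = (8.314 J mol⁻¹ K⁻¹)(700 K) × ln(5.86e-7/2.78e-6)
   = (5.820 kJ/mol)(-1.557) = -9.06 kJ/mol
ΔG < 0, so the forward reaction is spontaneous (proceeds forward).

ΔG = -9.06 kJ/mol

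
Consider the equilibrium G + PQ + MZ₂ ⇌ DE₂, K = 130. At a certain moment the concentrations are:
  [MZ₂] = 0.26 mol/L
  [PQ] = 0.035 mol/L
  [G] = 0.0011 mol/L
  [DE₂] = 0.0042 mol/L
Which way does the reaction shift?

Q = [DE₂] / ([G]·[PQ]·[MZ₂]) = (0.0042) / ((0.0011)·(0.035)·(0.26)) = 420
Q = 420 > K = 130, so the reverse reaction proceeds.

in the reverse direction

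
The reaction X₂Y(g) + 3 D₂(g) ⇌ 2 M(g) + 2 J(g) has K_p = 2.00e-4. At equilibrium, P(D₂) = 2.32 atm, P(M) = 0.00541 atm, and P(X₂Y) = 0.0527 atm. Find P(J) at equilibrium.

At equilibrium, K_p = P(M)²·P(J)² / (P(X₂Y)·P(D₂)³) = 2.00e-4.
(0.00541)²·(P(J))² / ((0.0527)·(2.32)³) = 2.00e-4
P(J)² = 4.50 ⇒ P(J) = 2.12 atm

P(J) = 2.12 atm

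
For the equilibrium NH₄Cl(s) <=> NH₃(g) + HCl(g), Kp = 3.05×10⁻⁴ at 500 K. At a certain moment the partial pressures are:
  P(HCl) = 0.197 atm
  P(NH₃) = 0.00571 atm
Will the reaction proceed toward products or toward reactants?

(NH₄Cl is a pure solid — omitted from Qp.)
Qp = P(NH₃)·P(HCl) = (0.00571)·(0.197) = 0.00112
Qp = 0.00112 > Kp = 3.05×10⁻⁴, so the reverse reaction proceeds.

in the reverse direction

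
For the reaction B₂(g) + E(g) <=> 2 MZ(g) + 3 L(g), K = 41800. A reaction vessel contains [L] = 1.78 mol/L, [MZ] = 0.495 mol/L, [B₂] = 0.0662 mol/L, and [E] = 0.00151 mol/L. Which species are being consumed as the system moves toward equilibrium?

Q = [MZ]²·[L]³ / ([B₂]·[E]) = (0.495)²·(1.78)³ / ((0.0662)·(0.00151)) = 13800
Q = 13800 < K = 41800: net forward reaction.

B₂, E (reactants)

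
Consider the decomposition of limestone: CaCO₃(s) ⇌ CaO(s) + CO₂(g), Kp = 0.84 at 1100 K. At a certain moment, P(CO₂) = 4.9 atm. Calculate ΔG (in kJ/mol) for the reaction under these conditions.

(CaCO₃, CaO are pure solids — omitted from Qp.)
Qp = P(CO₂) = 4.90
ΔG = RT ln(Qp/Kp) = (8.314 J mol⁻¹ K⁻¹)(1100 K) × ln(4.90/0.84)
   = (9.145 kJ/mol)(1.764) = 16.1 kJ/mol
ΔG > 0, so the forward reaction is non-spontaneous (proceeds in reverse).

ΔG = 16.1 kJ/mol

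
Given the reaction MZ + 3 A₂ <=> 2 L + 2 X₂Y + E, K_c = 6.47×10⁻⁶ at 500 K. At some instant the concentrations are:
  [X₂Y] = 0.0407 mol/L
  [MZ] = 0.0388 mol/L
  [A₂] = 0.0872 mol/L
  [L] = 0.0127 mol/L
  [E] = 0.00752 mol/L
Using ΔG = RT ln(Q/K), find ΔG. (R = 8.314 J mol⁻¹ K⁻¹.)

Q_c = [L]²·[X₂Y]²·[E] / ([MZ]·[A₂]³) = (0.0127)²·(0.0407)²·(0.00752) / ((0.0388)·(0.0872)³) = 7.81×10⁻⁵
ΔG = RT ln(Q_c/K_c) = (8.314 J mol⁻¹ K⁻¹)(500 K) × ln(7.81×10⁻⁵/6.47×10⁻⁶)
   = (4.157 kJ/mol)(2.491) = 10.4 kJ/mol
ΔG > 0, so the forward reaction is non-spontaneous (proceeds in reverse).

ΔG = 10.4 kJ/mol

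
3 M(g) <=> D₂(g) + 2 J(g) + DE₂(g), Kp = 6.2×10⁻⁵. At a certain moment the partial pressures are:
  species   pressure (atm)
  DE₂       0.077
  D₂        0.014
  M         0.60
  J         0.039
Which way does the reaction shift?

forward (toward products)

Qp = P(D₂)·P(J)²·P(DE₂) / P(M)³ = (0.014)·(0.039)²·(0.077) / (0.60)³ = 7.6×10⁻⁶
Qp = 7.6×10⁻⁶ < Kp = 6.2×10⁻⁵, so the forward reaction proceeds.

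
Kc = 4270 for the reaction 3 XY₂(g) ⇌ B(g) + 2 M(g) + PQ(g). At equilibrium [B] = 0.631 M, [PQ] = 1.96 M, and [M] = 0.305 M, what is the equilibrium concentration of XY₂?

At equilibrium, Kc = [B]·[M]²·[PQ] / [XY₂]³ = 4270.
(0.631)·(0.305)²·(1.96) / ([XY₂])³ = 4270
[XY₂]³ = 2.69×10⁻⁵ ⇒ [XY₂] = 0.0300 M

[XY₂] = 0.0300 M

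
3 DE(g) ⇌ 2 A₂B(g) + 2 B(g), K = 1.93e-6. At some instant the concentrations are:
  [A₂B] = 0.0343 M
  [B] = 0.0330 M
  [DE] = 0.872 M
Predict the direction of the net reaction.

no net change (already at equilibrium)

Q = [A₂B]²·[B]² / [DE]³ = (0.0343)²·(0.0330)² / (0.872)³ = 1.93e-6
Q = 1.93e-6 = K, so the system is already at equilibrium.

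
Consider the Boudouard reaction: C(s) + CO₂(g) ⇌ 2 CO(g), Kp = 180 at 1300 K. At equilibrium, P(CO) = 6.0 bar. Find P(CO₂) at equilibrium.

P(CO₂) = 0.20 bar

(C is a pure solid — omitted from Kp.)
At equilibrium, Kp = P(CO)² / P(CO₂) = 180.
(6.0)² / (P(CO₂)) = 180
P(CO₂) = 0.200 = 0.20 bar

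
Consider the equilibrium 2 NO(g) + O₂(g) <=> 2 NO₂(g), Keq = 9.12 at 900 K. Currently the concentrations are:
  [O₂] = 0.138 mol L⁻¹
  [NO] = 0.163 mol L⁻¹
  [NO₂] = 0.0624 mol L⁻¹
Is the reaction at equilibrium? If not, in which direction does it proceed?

to the right

Q = [NO₂]² / ([NO]²·[O₂]) = (0.0624)² / ((0.163)²·(0.138)) = 1.06
Q = 1.06 < Keq = 9.12, so the forward reaction proceeds.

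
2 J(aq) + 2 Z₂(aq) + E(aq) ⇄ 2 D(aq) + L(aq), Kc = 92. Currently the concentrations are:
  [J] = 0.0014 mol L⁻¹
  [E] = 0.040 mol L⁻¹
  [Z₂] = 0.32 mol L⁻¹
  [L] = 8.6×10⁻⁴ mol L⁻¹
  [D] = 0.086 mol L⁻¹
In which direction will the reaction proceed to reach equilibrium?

Qc = [D]²·[L] / ([J]²·[Z₂]²·[E]) = (0.086)²·(8.6×10⁻⁴) / ((0.0014)²·(0.32)²·(0.040)) = 790
Qc = 790 > Kc = 92, so the reverse reaction proceeds.

reverse (toward reactants)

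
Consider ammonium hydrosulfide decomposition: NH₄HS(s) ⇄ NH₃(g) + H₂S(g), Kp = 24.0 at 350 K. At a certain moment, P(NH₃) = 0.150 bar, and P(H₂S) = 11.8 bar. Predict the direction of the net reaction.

to the right

(NH₄HS is a pure solid — omitted from Qp.)
Qp = P(NH₃)·P(H₂S) = (0.150)·(11.8) = 1.77
Qp = 1.77 < Kp = 24.0, so the forward reaction proceeds.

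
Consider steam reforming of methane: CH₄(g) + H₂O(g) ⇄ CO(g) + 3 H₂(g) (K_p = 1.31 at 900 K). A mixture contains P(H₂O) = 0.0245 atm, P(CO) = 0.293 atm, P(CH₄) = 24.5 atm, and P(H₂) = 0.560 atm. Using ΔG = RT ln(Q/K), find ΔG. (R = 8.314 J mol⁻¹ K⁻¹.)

ΔG = -20.4 kJ/mol

Q_p = P(CO)·P(H₂)³ / (P(CH₄)·P(H₂O)) = (0.293)·(0.560)³ / ((24.5)·(0.0245)) = 0.0857
ΔG = RT ln(Q_p/K_p) = (8.314 J mol⁻¹ K⁻¹)(900 K) × ln(0.0857/1.31)
   = (7.483 kJ/mol)(-2.727) = -20.4 kJ/mol
ΔG < 0, so the forward reaction is spontaneous (proceeds forward).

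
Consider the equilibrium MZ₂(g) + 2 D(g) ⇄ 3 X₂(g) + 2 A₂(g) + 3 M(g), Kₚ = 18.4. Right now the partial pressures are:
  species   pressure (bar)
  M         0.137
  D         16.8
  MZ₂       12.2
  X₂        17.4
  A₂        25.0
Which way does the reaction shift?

forward (toward products)

Qₚ = P(X₂)³·P(A₂)²·P(M)³ / (P(MZ₂)·P(D)²) = (17.4)³·(25.0)²·(0.137)³ / ((12.2)·(16.8)²) = 2.46
Qₚ = 2.46 < Kₚ = 18.4, so the forward reaction proceeds.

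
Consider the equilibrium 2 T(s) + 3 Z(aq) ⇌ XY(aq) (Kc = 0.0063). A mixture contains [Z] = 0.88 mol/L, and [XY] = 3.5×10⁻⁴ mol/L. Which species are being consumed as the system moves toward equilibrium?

(T is a pure solid — omitted from Qc.)
Qc = [XY] / [Z]³ = (3.5×10⁻⁴) / (0.88)³ = 5.1×10⁻⁴
Qc = 5.1×10⁻⁴ < Kc = 0.0063: net forward reaction.

T, Z (reactants)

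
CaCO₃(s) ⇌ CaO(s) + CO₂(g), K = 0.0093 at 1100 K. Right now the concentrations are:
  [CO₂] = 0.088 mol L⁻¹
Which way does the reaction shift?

(CaCO₃, CaO are pure solids — omitted from Q.)
Q = [CO₂] = 0.088
Q = 0.088 > K = 0.0093, so the reverse reaction proceeds.

in the reverse direction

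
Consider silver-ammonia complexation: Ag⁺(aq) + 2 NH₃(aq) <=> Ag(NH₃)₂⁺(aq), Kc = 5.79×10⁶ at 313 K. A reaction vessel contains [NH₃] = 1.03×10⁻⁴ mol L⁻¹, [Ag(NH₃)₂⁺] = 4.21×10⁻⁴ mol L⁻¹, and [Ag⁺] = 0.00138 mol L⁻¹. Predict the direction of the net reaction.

to the left

Qc = [Ag(NH₃)₂⁺] / ([Ag⁺]·[NH₃]²) = (4.21×10⁻⁴) / ((0.00138)·(1.03×10⁻⁴)²) = 2.88×10⁷
Qc = 2.88×10⁷ > Kc = 5.79×10⁶, so the reverse reaction proceeds.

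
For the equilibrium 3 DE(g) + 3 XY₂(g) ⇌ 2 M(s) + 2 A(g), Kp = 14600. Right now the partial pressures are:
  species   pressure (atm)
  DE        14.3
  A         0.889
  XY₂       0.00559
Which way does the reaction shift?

to the right

(M is a pure solid — omitted from Qp.)
Qp = P(A)² / (P(DE)³·P(XY₂)³) = (0.889)² / ((14.3)³·(0.00559)³) = 1550
Qp = 1550 < Kp = 14600, so the forward reaction proceeds.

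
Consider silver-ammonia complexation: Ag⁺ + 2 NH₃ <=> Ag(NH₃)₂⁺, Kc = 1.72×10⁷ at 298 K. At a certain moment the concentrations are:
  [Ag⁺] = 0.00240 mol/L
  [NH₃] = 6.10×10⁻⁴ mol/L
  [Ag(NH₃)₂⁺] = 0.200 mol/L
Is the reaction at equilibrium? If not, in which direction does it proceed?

in the reverse direction

Qc = [Ag(NH₃)₂⁺] / ([Ag⁺]·[NH₃]²) = (0.200) / ((0.00240)·(6.10×10⁻⁴)²) = 2.24×10⁸
Qc = 2.24×10⁸ > Kc = 1.72×10⁷, so the reverse reaction proceeds.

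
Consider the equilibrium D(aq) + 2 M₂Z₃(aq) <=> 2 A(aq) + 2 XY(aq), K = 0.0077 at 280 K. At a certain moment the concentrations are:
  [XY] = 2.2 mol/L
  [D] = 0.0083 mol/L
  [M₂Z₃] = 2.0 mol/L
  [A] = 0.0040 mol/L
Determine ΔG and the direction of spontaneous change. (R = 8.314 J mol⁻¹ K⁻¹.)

ΔG = -2.78 kJ/mol; the forward reaction is spontaneous

Q = [A]²·[XY]² / ([D]·[M₂Z₃]²) = (0.0040)²·(2.2)² / ((0.0083)·(2.0)²) = 0.00233
ΔG = RT ln(Q/K) = (8.314 J mol⁻¹ K⁻¹)(280 K) × ln(0.00233/0.0077)
   = (2.328 kJ/mol)(-1.195) = -2.78 kJ/mol
ΔG < 0, so the forward reaction is spontaneous (proceeds forward).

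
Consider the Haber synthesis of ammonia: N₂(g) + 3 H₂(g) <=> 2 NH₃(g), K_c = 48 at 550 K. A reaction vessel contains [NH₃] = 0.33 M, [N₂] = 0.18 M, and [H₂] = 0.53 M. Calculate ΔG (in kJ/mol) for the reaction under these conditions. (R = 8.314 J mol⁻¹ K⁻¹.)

Q_c = [NH₃]² / ([N₂]·[H₂]³) = (0.33)² / ((0.18)·(0.53)³) = 4.06
ΔG = RT ln(Q_c/K_c) = (8.314 J mol⁻¹ K⁻¹)(550 K) × ln(4.06/48)
   = (4.573 kJ/mol)(-2.470) = -11.3 kJ/mol
ΔG < 0, so the forward reaction is spontaneous (proceeds forward).

ΔG = -11.3 kJ/mol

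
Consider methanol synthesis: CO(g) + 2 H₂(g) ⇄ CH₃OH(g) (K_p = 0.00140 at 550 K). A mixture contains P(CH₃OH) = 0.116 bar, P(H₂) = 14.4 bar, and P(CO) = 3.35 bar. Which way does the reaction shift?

forward (toward products)

Q_p = P(CH₃OH) / (P(CO)·P(H₂)²) = (0.116) / ((3.35)·(14.4)²) = 1.67×10⁻⁴
Q_p = 1.67×10⁻⁴ < K_p = 0.00140, so the forward reaction proceeds.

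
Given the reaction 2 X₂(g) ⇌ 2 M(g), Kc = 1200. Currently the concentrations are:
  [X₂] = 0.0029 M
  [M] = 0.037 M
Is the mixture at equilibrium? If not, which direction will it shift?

no; Q < K, reaction proceeds forward

Qc = [M]² / [X₂]² = (0.037)² / (0.0029)² = 160
Qc = 160 < Kc = 1200: net forward reaction.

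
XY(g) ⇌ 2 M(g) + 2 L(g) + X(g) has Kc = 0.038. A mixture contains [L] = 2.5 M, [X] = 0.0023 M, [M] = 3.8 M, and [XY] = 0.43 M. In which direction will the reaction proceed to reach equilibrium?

toward reactants

Qc = [M]²·[L]²·[X] / [XY] = (3.8)²·(2.5)²·(0.0023) / (0.43) = 0.48
Qc = 0.48 > Kc = 0.038, so the reverse reaction proceeds.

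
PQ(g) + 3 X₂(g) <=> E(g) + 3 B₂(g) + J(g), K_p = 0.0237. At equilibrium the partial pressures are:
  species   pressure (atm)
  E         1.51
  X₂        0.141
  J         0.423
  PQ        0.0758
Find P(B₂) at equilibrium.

P(B₂) = 0.0199 atm

At equilibrium, K_p = P(E)·P(B₂)³·P(J) / (P(PQ)·P(X₂)³) = 0.0237.
(1.51)·(P(B₂))³·(0.423) / ((0.0758)·(0.141)³) = 0.0237
P(B₂)³ = 7.88e-6 ⇒ P(B₂) = 0.0199 atm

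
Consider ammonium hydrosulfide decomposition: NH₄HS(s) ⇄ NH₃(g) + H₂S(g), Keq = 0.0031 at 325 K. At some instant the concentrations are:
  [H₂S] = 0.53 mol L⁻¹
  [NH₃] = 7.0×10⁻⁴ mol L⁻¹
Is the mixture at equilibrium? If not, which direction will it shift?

no; Q < K, reaction proceeds forward

(NH₄HS is a pure solid — omitted from Q.)
Q = [NH₃]·[H₂S] = (7.0×10⁻⁴)·(0.53) = 3.7×10⁻⁴
Q = 3.7×10⁻⁴ < Keq = 0.0031: net forward reaction.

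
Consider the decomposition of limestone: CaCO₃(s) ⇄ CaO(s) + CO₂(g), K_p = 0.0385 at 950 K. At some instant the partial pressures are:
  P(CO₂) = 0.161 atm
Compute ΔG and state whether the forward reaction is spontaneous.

(CaCO₃, CaO are pure solids — omitted from Q_p.)
Q_p = P(CO₂) = 0.161
ΔG = RT ln(Q_p/K_p) = (8.314 J mol⁻¹ K⁻¹)(950 K) × ln(0.161/0.0385)
   = (7.898 kJ/mol)(1.431) = 11.3 kJ/mol
ΔG > 0, so the forward reaction is non-spontaneous (proceeds in reverse).

ΔG = 11.3 kJ/mol; the forward reaction is non-spontaneous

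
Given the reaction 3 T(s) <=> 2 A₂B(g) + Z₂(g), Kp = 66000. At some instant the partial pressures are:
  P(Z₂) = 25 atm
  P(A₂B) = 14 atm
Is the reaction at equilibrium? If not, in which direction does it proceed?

forward (toward products)

(T is a pure solid — omitted from Qp.)
Qp = P(A₂B)²·P(Z₂) = (14)²·(25) = 4900
Qp = 4900 < Kp = 66000, so the forward reaction proceeds.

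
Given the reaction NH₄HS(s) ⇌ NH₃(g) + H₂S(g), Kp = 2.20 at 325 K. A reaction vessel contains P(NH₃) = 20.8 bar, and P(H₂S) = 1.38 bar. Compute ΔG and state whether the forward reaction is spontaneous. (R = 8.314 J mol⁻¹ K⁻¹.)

ΔG = 6.94 kJ/mol; the forward reaction is non-spontaneous

(NH₄HS is a pure solid — omitted from Qp.)
Qp = P(NH₃)·P(H₂S) = (20.8)·(1.38) = 28.7
ΔG = RT ln(Qp/Kp) = (8.314 J mol⁻¹ K⁻¹)(325 K) × ln(28.7/2.20)
   = (2.702 kJ/mol)(2.568) = 6.94 kJ/mol
ΔG > 0, so the forward reaction is non-spontaneous (proceeds in reverse).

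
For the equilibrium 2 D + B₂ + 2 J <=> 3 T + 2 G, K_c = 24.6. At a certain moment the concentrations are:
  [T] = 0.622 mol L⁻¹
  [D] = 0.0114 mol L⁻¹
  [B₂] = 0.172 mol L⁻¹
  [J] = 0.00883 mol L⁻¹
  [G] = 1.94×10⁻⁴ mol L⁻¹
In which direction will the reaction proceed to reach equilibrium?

Q_c = [T]³·[G]² / ([D]²·[B₂]·[J]²) = (0.622)³·(1.94×10⁻⁴)² / ((0.0114)²·(0.172)·(0.00883)²) = 5.20
Q_c = 5.20 < K_c = 24.6, so the forward reaction proceeds.

forward (toward products)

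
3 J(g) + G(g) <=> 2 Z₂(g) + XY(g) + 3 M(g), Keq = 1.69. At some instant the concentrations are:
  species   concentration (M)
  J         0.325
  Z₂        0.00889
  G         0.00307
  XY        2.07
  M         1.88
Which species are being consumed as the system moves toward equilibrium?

Z₂, XY, M (products)

Q = [Z₂]²·[XY]·[M]³ / ([J]³·[G]) = (0.00889)²·(2.07)·(1.88)³ / ((0.325)³·(0.00307)) = 10.3
Q = 10.3 > Keq = 1.69: net reverse reaction.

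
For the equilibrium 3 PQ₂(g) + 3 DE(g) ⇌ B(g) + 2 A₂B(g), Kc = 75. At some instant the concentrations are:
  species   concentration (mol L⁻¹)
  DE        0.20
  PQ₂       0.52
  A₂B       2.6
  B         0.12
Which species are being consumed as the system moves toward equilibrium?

B, A₂B (products)

Qc = [B]·[A₂B]² / ([PQ₂]³·[DE]³) = (0.12)·(2.6)² / ((0.52)³·(0.20)³) = 720
Qc = 720 > Kc = 75: net reverse reaction.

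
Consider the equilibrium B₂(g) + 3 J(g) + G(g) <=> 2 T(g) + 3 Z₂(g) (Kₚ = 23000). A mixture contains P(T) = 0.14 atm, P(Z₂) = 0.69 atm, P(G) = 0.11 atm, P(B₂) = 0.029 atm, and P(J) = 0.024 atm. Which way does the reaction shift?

reverse (toward reactants)

Qₚ = P(T)²·P(Z₂)³ / (P(B₂)·P(J)³·P(G)) = (0.14)²·(0.69)³ / ((0.029)·(0.024)³·(0.11)) = 1.5×10⁵
Qₚ = 1.5×10⁵ > Kₚ = 23000, so the reverse reaction proceeds.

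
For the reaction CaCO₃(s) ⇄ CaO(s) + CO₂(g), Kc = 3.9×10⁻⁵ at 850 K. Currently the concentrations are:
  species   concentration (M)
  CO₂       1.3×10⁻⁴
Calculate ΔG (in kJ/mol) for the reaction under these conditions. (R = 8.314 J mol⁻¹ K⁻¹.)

(CaCO₃, CaO are pure solids — omitted from Qc.)
Qc = [CO₂] = 1.30×10⁻⁴
ΔG = RT ln(Qc/Kc) = (8.314 J mol⁻¹ K⁻¹)(850 K) × ln(1.30×10⁻⁴/3.9×10⁻⁵)
   = (7.067 kJ/mol)(1.204) = 8.51 kJ/mol
ΔG > 0, so the forward reaction is non-spontaneous (proceeds in reverse).

ΔG = 8.51 kJ/mol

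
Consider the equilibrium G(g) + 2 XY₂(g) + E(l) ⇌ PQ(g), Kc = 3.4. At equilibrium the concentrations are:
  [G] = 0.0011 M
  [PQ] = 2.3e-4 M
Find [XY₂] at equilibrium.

[XY₂] = 0.25 M

(E is a pure liquid — omitted from Kc.)
At equilibrium, Kc = [PQ] / ([G]·[XY₂]²) = 3.4.
(2.3e-4) / ((0.0011)·([XY₂])²) = 3.4
[XY₂]² = 0.0615 ⇒ [XY₂] = 0.25 M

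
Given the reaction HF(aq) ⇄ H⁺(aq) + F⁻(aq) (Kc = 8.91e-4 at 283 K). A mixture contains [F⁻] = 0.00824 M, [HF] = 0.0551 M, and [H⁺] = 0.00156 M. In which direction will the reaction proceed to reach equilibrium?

toward products

Qc = [H⁺]·[F⁻] / [HF] = (0.00156)·(0.00824) / (0.0551) = 2.33e-4
Qc = 2.33e-4 < Kc = 8.91e-4, so the forward reaction proceeds.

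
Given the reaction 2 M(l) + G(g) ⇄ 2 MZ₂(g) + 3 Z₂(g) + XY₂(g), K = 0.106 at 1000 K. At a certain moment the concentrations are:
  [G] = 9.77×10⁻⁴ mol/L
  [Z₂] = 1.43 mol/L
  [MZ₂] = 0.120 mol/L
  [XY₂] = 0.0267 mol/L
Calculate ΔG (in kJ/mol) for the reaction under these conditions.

ΔG = 19.8 kJ/mol

(M is a pure liquid — omitted from Q.)
Q = [MZ₂]²·[Z₂]³·[XY₂] / [G] = (0.120)²·(1.43)³·(0.0267) / (9.77×10⁻⁴) = 1.15
ΔG = RT ln(Q/K) = (8.314 J mol⁻¹ K⁻¹)(1000 K) × ln(1.15/0.106)
   = (8.314 kJ/mol)(2.384) = 19.8 kJ/mol
ΔG > 0, so the forward reaction is non-spontaneous (proceeds in reverse).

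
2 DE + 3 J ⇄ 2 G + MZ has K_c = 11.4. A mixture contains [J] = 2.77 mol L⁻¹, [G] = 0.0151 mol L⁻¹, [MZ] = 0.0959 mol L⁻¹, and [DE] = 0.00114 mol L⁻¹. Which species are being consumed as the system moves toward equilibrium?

DE, J (reactants)

Q_c = [G]²·[MZ] / ([DE]²·[J]³) = (0.0151)²·(0.0959) / ((0.00114)²·(2.77)³) = 0.792
Q_c = 0.792 < K_c = 11.4: net forward reaction.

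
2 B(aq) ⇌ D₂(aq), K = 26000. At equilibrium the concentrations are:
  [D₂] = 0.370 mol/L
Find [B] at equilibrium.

[B] = 0.00377 mol/L

At equilibrium, K = [D₂] / [B]² = 26000.
(0.370) / ([B])² = 26000
[B]² = 1.42×10⁻⁵ ⇒ [B] = 0.00377 mol/L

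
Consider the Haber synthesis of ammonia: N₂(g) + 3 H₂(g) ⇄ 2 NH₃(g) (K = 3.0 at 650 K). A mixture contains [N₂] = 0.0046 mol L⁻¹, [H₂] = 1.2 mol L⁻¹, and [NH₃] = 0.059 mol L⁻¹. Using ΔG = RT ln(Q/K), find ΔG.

ΔG = -10.4 kJ/mol

Q = [NH₃]² / ([N₂]·[H₂]³) = (0.059)² / ((0.0046)·(1.2)³) = 0.438
ΔG = RT ln(Q/K) = (8.314 J mol⁻¹ K⁻¹)(650 K) × ln(0.438/3.0)
   = (5.404 kJ/mol)(-1.924) = -10.4 kJ/mol
ΔG < 0, so the forward reaction is spontaneous (proceeds forward).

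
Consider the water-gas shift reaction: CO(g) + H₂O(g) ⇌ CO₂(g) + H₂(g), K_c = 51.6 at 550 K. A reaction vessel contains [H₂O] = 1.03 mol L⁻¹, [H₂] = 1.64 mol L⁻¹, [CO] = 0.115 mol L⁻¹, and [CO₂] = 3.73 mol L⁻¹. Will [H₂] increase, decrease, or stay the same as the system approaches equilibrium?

stay the same

Q_c = [CO₂]·[H₂] / ([CO]·[H₂O]) = (3.73)·(1.64) / ((0.115)·(1.03)) = 51.6
Q_c = 51.6 = K_c; the system is at equilibrium.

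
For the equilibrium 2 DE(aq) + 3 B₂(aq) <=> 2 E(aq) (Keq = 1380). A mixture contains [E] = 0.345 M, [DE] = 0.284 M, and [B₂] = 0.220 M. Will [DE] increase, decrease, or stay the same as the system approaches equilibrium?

Q = [E]² / ([DE]²·[B₂]³) = (0.345)² / ((0.284)²·(0.220)³) = 139
Q = 139 < Keq = 1380: net forward reaction.
DE is a reactant, so it decreases.

decrease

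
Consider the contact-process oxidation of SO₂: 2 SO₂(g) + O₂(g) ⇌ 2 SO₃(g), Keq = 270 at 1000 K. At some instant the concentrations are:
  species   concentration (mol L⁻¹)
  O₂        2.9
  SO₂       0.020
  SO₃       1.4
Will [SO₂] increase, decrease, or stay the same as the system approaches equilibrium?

increase

Q = [SO₃]² / ([SO₂]²·[O₂]) = (1.4)² / ((0.020)²·(2.9)) = 1700
Q = 1700 > Keq = 270: net reverse reaction.
SO₂ is a reactant, so it increases.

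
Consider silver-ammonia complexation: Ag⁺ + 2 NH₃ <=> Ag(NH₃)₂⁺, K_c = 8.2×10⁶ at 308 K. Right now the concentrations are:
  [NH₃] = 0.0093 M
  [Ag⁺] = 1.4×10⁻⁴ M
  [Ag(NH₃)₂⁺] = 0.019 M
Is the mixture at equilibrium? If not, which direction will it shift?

no; Q < K, reaction proceeds forward

Q_c = [Ag(NH₃)₂⁺] / ([Ag⁺]·[NH₃]²) = (0.019) / ((1.4×10⁻⁴)·(0.0093)²) = 1.6×10⁶
Q_c = 1.6×10⁶ < K_c = 8.2×10⁶: net forward reaction.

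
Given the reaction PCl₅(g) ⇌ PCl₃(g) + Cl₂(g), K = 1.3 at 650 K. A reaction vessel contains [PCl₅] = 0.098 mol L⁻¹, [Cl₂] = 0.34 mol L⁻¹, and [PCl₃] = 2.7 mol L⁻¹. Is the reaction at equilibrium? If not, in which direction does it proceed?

Q = [PCl₃]·[Cl₂] / [PCl₅] = (2.7)·(0.34) / (0.098) = 9.4
Q = 9.4 > K = 1.3, so the reverse reaction proceeds.

reverse (toward reactants)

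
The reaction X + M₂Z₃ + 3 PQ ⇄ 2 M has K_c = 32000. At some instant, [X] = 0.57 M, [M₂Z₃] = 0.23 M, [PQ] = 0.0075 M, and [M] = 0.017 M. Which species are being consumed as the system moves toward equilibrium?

Q_c = [M]² / ([X]·[M₂Z₃]·[PQ]³) = (0.017)² / ((0.57)·(0.23)·(0.0075)³) = 5200
Q_c = 5200 < K_c = 32000: net forward reaction.

X, M₂Z₃, PQ (reactants)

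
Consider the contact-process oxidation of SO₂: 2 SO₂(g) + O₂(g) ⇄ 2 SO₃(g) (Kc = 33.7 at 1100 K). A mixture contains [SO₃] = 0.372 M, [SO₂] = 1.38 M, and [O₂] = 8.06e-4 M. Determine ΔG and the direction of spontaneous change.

ΔG = 9.00 kJ/mol; the forward reaction is non-spontaneous

Qc = [SO₃]² / ([SO₂]²·[O₂]) = (0.372)² / ((1.38)²·(8.06e-4)) = 90.2
ΔG = RT ln(Qc/Kc) = (8.314 J mol⁻¹ K⁻¹)(1100 K) × ln(90.2/33.7)
   = (9.145 kJ/mol)(0.9845) = 9.00 kJ/mol
ΔG > 0, so the forward reaction is non-spontaneous (proceeds in reverse).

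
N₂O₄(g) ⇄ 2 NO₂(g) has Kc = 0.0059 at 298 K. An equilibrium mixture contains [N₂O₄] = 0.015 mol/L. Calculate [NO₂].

At equilibrium, Kc = [NO₂]² / [N₂O₄] = 0.0059.
([NO₂])² / (0.015) = 0.0059
[NO₂]² = 8.85e-5 ⇒ [NO₂] = 0.0094 mol/L

[NO₂] = 0.0094 mol/L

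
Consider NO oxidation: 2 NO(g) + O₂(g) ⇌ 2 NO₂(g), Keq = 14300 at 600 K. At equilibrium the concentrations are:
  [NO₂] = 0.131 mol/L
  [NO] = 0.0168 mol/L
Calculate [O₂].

[O₂] = 0.00425 mol/L

At equilibrium, Keq = [NO₂]² / ([NO]²·[O₂]) = 14300.
(0.131)² / ((0.0168)²·([O₂])) = 14300
[O₂] = 0.00425 mol/L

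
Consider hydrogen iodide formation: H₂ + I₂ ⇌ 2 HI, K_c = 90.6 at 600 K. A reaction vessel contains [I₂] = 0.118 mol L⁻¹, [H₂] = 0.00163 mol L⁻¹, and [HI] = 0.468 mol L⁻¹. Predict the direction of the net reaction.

Q_c = [HI]² / ([H₂]·[I₂]) = (0.468)² / ((0.00163)·(0.118)) = 1140
Q_c = 1140 > K_c = 90.6, so the reverse reaction proceeds.

reverse (toward reactants)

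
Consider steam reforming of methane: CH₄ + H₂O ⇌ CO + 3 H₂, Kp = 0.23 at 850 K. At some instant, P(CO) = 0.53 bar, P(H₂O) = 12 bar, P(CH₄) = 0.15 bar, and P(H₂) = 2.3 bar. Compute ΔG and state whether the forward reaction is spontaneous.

ΔG = 19.4 kJ/mol; the forward reaction is non-spontaneous

Qp = P(CO)·P(H₂)³ / (P(CH₄)·P(H₂O)) = (0.53)·(2.3)³ / ((0.15)·(12)) = 3.58
ΔG = RT ln(Qp/Kp) = (8.314 J mol⁻¹ K⁻¹)(850 K) × ln(3.58/0.23)
   = (7.067 kJ/mol)(2.745) = 19.4 kJ/mol
ΔG > 0, so the forward reaction is non-spontaneous (proceeds in reverse).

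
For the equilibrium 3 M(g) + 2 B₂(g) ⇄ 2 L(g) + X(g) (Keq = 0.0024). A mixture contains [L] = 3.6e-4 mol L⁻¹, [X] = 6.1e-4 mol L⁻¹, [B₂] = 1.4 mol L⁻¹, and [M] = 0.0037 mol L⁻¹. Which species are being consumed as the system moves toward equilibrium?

Q = [L]²·[X] / ([M]³·[B₂]²) = (3.6e-4)²·(6.1e-4) / ((0.0037)³·(1.4)²) = 8.0e-4
Q = 8.0e-4 < Keq = 0.0024: net forward reaction.

M, B₂ (reactants)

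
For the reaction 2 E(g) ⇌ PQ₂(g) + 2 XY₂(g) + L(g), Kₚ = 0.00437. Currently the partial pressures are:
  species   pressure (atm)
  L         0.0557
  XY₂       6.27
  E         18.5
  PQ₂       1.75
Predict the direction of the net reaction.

Qₚ = P(PQ₂)·P(XY₂)²·P(L) / P(E)² = (1.75)·(6.27)²·(0.0557) / (18.5)² = 0.0112
Qₚ = 0.0112 > Kₚ = 0.00437, so the reverse reaction proceeds.

to the left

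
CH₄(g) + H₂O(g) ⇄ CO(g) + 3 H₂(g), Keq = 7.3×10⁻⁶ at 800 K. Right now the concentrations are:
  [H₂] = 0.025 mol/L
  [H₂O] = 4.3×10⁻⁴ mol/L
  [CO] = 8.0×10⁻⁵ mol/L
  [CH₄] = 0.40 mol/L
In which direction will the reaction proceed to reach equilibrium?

no net change (already at equilibrium)

Q = [CO]·[H₂]³ / ([CH₄]·[H₂O]) = (8.0×10⁻⁵)·(0.025)³ / ((0.40)·(4.3×10⁻⁴)) = 7.3×10⁻⁶
Q = 7.3×10⁻⁶ = Keq, so the system is already at equilibrium.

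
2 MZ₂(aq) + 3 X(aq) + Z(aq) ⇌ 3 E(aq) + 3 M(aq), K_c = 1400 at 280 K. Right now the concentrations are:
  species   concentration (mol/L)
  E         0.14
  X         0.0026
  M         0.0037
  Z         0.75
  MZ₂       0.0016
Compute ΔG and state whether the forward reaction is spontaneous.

Q_c = [E]³·[M]³ / ([MZ₂]²·[X]³·[Z]) = (0.14)³·(0.0037)³ / ((0.0016)²·(0.0026)³·(0.75)) = 4120
ΔG = RT ln(Q_c/K_c) = (8.314 J mol⁻¹ K⁻¹)(280 K) × ln(4120/1400)
   = (2.328 kJ/mol)(1.079) = 2.51 kJ/mol
ΔG > 0, so the forward reaction is non-spontaneous (proceeds in reverse).

ΔG = 2.51 kJ/mol; the forward reaction is non-spontaneous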